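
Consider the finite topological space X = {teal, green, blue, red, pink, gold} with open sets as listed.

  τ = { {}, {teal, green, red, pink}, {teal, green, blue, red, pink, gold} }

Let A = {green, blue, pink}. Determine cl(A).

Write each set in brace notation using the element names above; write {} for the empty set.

{teal, green, blue, red, pink, gold}

X∖A={teal, red, gold}, int(X∖A)={}, hence cl(A)={teal, green, blue, red, pink, gold}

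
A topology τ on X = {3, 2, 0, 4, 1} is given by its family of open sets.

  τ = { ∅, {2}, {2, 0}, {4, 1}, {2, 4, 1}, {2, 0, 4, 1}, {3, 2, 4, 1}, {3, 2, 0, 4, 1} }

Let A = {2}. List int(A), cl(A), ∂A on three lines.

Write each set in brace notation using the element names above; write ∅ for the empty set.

opens ⊆ A: ∅, {2}; union → int = {2}
complement {3, 0, 4, 1}; its interior {4, 1}; cl(A) = X∖{4, 1} = {3, 2, 0}
boundary = {3, 2, 0} ∖ {2} = {3, 0}

int(A) = {2}
cl(A)  = {3, 2, 0}
∂A     = {3, 0}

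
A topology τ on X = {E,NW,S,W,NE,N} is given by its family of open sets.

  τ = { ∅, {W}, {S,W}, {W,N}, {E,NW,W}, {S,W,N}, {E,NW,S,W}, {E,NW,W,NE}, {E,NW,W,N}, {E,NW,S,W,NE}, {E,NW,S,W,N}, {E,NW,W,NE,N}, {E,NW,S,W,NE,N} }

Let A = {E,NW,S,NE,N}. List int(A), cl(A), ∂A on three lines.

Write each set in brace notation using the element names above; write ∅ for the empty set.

int(A) = ∅
cl(A)  = {E,NW,S,NE,N}
∂A     = {E,NW,S,NE,N}

opens ⊆ A: ∅; union → int = ∅
complement {W}; its interior {W}; cl(A) = X∖{W} = {E,NW,S,NE,N}
boundary = {E,NW,S,NE,N} ∖ ∅ = {E,NW,S,NE,N}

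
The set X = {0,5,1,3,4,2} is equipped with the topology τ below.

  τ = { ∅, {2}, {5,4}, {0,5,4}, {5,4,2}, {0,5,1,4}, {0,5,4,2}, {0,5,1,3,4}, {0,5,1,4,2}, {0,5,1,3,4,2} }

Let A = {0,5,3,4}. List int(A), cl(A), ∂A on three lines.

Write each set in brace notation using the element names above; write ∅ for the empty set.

U open, U⊆A: ∅, {5,4}, {0,5,4}. int(A) = ⋃ = {0,5,4}
X∖A={1,2}, int(X∖A)={2}, hence cl(A)={0,5,1,3,4}
∂A: remove int from cl → {1,3}

int(A) = {0,5,4}
cl(A)  = {0,5,1,3,4}
∂A     = {1,3}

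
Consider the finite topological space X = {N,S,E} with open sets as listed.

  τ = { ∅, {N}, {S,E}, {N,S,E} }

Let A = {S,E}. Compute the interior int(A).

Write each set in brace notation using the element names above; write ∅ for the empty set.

{S,E}

U open, U⊆A: ∅, {S,E}. int(A) = ⋃ = {S,E}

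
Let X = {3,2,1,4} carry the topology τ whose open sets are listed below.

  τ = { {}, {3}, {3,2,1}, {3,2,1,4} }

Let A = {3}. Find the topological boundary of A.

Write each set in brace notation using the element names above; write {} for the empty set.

opens ⊆ A: {}, {3}; union → int = {3}
complement {2,1,4}; its interior {}; cl(A) = X∖{} = {3,2,1,4}
boundary = {3,2,1,4} ∖ {3} = {2,1,4}

{2,1,4}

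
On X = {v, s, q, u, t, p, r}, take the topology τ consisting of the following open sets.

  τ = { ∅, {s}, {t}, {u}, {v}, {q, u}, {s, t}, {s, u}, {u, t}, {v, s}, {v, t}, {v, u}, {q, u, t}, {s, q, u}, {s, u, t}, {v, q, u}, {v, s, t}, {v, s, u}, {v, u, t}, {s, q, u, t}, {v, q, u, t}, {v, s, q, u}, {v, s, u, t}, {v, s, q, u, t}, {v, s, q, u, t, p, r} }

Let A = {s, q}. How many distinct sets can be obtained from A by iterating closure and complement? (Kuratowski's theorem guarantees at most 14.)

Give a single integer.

complement {v, u, t, p, r}; its interior {v, u, t}; cl(A) = X∖{v, u, t} = {s, q, p, r}
With k = closure, c = complement:
  1. A     = {s, q}
  2. kA    = {s, q, p, r}
  3. cA    = {v, u, t, p, r}
  4. ckA   = {v, u, t}
  5. kcA   = {v, q, u, t, p, r}
  6. ckcA  = {s}
  7. kckcA = {s, p, r}
  8. ckckcA = {v, q, u, t}
k, c of each give nothing new

8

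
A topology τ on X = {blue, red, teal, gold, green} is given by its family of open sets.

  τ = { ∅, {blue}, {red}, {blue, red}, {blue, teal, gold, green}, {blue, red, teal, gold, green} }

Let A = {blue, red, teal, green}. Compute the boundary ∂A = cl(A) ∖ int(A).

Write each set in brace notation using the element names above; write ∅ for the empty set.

{teal, gold, green}

opens ⊆ A: ∅, {red}, {blue}, {blue, red}; union → int = {blue, red}
complement {gold}; its interior ∅; cl(A) = X∖∅ = {blue, red, teal, gold, green}
boundary = {blue, red, teal, gold, green} ∖ {blue, red} = {teal, gold, green}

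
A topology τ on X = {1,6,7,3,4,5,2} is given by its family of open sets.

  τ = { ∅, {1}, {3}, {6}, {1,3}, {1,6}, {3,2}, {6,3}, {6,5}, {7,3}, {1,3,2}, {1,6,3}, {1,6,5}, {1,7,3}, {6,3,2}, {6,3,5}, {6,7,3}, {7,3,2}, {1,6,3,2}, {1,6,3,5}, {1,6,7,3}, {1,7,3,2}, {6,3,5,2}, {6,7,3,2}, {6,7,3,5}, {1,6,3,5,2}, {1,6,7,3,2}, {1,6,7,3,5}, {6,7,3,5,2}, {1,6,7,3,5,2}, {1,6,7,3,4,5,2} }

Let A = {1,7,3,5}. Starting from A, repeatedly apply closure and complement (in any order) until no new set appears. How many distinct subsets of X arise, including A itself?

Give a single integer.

cl via duality: int({6,4,2}) = {6}, so X∖{6} = {1,7,3,4,5,2}
Write k for closure, c for complement:
  1. A     = {1,7,3,5}
  2. kA    = {1,7,3,4,5,2}
  3. cA    = {6,4,2}
  4. ckA   = {6}
  5. kcA   = {6,4,5,2}
  6. kckA  = {6,4,5}
  7. ckcA  = {1,7,3}
  8. ckckA = {1,7,3,2}
  9. kckcA = {1,7,3,4,2}
  10. ckckcA = {6,5}
applying k or c yields no new set

10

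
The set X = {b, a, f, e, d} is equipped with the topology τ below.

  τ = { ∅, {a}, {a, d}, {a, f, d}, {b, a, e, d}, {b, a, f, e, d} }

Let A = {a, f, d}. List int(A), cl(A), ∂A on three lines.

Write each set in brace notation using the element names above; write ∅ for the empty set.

interior: largest open inside A is {a, f, d} (from ∅, {a}, {a, d}, {a, f, d})
cl via duality: int({b, e}) = ∅, so X∖∅ = {b, a, f, e, d}
cl∖int = {b, e}

int(A) = {a, f, d}
cl(A)  = {b, a, f, e, d}
∂A     = {b, e}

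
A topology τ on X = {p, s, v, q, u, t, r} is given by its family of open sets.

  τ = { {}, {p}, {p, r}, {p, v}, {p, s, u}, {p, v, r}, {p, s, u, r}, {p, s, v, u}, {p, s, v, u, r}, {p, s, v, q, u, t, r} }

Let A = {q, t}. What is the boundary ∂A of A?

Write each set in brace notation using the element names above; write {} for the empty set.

{q, t}

U open, U⊆A: {}. int(A) = ⋃ = {}
X∖A={p, s, v, u, r}, int(X∖A)={p, s, v, u, r}, hence cl(A)={q, t}
∂A: remove int from cl → {q, t}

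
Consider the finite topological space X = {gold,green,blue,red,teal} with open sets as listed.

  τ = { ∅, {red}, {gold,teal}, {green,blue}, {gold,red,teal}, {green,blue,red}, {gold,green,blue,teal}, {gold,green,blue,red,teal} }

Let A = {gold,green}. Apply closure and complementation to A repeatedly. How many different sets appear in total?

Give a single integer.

6

X∖A={blue,red,teal}, int(X∖A)={red}, hence cl(A)={gold,green,blue,teal}
Orbit (k=closure, c=complement):
  1. A     = {gold,green}
  2. kA    = {gold,green,blue,teal}
  3. cA    = {blue,red,teal}
  4. ckA   = {red}
  5. kcA   = {gold,green,blue,red,teal}
  6. ckcA  = ∅
(closed under both — stop)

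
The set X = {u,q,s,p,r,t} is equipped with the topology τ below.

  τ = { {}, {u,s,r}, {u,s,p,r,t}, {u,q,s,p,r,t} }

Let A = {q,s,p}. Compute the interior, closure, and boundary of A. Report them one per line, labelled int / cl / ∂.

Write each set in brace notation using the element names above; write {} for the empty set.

open subsets of A: {}; so int(A) = {}
closure: X∖int(X∖A) = X∖{} = {u,q,s,p,r,t}
∂A = {u,q,s,p,r,t} minus {} = {u,q,s,p,r,t}

int(A) = {}
cl(A)  = {u,q,s,p,r,t}
∂A     = {u,q,s,p,r,t}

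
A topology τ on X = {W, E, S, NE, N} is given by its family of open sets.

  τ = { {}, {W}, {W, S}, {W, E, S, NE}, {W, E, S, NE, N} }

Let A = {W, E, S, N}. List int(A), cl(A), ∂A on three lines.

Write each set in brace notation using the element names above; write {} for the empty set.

open subsets of A: {}, {W}, {W, S}; so int(A) = {W, S}
closure: X∖int(X∖A) = X∖{} = {W, E, S, NE, N}
∂A = {W, E, S, NE, N} minus {W, S} = {E, NE, N}

int(A) = {W, S}
cl(A)  = {W, E, S, NE, N}
∂A     = {E, NE, N}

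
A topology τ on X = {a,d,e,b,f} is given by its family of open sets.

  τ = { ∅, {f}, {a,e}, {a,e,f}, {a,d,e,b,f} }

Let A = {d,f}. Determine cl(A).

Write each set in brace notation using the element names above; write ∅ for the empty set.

cl via duality: int({a,e,b}) = {a,e}, so X∖{a,e} = {d,b,f}

{d,b,f}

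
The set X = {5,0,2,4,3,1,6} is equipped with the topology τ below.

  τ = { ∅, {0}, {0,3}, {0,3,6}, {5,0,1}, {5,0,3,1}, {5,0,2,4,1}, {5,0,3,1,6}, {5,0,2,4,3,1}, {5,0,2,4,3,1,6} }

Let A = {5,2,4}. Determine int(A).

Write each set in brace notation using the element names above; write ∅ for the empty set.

∅

opens ⊆ A: ∅; union → int = ∅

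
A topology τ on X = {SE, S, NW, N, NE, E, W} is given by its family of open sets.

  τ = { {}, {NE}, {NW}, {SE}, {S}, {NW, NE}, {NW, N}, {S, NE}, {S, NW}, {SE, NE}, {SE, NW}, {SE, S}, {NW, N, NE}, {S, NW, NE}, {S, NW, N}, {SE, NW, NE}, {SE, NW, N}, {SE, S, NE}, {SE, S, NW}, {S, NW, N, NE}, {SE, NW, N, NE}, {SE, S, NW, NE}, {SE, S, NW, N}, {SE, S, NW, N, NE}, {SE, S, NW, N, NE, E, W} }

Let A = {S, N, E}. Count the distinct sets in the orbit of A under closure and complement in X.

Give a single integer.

X∖A={SE, NW, NE, W}, int(X∖A)={SE, NW, NE}, hence cl(A)={S, N, E, W}
Orbit (k=closure, c=complement):
  1. A     = {S, N, E}
  2. kA    = {S, N, E, W}
  3. cA    = {SE, NW, NE, W}
  4. ckA   = {SE, NW, NE}
  5. kcA   = {SE, NW, N, NE, E, W}
  6. ckcA  = {S}
  7. kckcA = {S, E, W}
  8. ckckcA = {SE, NW, N, NE}
(closed under both — stop)

8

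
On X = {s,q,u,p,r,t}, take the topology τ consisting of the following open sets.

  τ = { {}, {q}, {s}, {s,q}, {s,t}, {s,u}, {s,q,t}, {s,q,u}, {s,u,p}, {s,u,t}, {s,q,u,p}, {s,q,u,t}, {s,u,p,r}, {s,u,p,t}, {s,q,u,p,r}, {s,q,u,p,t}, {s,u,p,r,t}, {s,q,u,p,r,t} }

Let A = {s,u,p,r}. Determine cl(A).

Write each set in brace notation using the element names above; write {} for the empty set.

complement {q,t}; its interior {q}; cl(A) = X∖{q} = {s,u,p,r,t}

{s,u,p,r,t}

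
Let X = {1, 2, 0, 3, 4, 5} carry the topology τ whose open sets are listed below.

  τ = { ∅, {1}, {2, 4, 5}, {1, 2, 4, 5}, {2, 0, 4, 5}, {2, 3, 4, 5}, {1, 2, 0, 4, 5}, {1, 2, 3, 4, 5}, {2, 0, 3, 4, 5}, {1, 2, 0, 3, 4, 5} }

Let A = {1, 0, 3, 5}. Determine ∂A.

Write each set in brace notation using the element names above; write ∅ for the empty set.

{2, 0, 3, 4, 5}

U open, U⊆A: ∅, {1}. int(A) = ⋃ = {1}
X∖A={2, 4}, int(X∖A)=∅, hence cl(A)={1, 2, 0, 3, 4, 5}
∂A: remove int from cl → {2, 0, 3, 4, 5}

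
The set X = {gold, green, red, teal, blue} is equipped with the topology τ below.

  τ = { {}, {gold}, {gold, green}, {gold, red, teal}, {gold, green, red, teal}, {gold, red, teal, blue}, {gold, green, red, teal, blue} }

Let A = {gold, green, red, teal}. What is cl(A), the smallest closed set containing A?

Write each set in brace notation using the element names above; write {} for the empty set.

cl via duality: int({blue}) = {}, so X∖{} = {gold, green, red, teal, blue}

{gold, green, red, teal, blue}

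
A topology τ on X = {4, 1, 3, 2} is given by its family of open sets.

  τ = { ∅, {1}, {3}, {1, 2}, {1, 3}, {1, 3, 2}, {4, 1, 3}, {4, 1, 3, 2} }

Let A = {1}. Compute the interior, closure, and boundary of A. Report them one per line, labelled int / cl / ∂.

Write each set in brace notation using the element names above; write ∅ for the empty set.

int(A) = {1}
cl(A)  = {4, 1, 2}
∂A     = {4, 2}

open subsets of A: ∅, {1}; so int(A) = {1}
closure: X∖int(X∖A) = X∖{3} = {4, 1, 2}
∂A = {4, 1, 2} minus {1} = {4, 2}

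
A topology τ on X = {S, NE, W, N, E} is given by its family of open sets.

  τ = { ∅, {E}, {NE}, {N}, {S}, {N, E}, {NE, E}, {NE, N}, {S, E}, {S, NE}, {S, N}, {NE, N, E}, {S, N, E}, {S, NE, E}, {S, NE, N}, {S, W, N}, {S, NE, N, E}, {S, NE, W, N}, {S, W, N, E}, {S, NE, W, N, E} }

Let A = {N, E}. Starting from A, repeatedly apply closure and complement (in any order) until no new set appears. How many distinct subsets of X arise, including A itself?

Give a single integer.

4

cl via duality: int({S, NE, W}) = {S, NE}, so X∖{S, NE} = {W, N, E}
Write k for closure, c for complement:
  1. A     = {N, E}
  2. kA    = {W, N, E}
  3. cA    = {S, NE, W}
  4. ckA   = {S, NE}
applying k or c yields no new set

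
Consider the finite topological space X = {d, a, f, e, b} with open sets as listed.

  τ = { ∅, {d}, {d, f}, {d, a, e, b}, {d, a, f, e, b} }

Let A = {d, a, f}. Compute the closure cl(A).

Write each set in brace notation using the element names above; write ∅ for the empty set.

complement {e, b}; its interior ∅; cl(A) = X∖∅ = {d, a, f, e, b}

{d, a, f, e, b}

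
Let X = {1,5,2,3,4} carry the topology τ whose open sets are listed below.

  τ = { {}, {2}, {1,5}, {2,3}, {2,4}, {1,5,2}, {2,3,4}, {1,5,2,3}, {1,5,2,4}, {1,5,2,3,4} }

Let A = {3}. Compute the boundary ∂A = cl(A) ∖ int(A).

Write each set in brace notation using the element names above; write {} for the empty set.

{3}

opens ⊆ A: {}; union → int = {}
complement {1,5,2,4}; its interior {1,5,2,4}; cl(A) = X∖{1,5,2,4} = {3}
boundary = {3} ∖ {} = {3}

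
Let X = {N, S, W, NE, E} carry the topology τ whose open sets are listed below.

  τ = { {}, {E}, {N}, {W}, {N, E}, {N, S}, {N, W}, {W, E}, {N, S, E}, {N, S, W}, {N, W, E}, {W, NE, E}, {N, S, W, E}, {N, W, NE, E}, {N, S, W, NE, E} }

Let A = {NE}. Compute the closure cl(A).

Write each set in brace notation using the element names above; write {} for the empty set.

{NE}

closure: X∖int(X∖A) = X∖{N, S, W, E} = {NE}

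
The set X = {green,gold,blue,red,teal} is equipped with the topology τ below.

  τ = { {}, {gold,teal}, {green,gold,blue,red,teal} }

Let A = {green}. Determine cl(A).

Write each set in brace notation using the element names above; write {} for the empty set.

{green,blue,red}

closure: X∖int(X∖A) = X∖{gold,teal} = {green,blue,red}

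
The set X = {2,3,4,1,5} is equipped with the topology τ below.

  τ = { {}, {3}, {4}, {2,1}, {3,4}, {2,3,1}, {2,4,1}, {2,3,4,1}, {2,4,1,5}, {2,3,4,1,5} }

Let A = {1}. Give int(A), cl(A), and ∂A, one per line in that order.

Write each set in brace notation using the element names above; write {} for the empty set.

open subsets of A: {}; so int(A) = {}
closure: X∖int(X∖A) = X∖{3,4} = {2,1,5}
∂A = {2,1,5} minus {} = {2,1,5}

int(A) = {}
cl(A)  = {2,1,5}
∂A     = {2,1,5}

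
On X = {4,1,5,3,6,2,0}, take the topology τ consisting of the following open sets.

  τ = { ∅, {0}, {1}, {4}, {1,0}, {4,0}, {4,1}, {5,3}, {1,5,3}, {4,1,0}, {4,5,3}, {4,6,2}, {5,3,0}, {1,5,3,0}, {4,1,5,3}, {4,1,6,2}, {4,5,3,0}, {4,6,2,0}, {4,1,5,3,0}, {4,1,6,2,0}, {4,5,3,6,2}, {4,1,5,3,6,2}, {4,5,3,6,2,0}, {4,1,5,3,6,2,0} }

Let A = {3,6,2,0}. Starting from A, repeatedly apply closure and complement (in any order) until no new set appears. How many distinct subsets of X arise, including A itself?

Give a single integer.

closure: X∖int(X∖A) = X∖{4,1} = {5,3,6,2,0}
Let k=closure and c=complement:
  1. A     = {3,6,2,0}
  2. kA    = {5,3,6,2,0}
  3. cA    = {4,1,5}
  4. ckA   = {4,1}
  5. kcA   = {4,1,5,3,6,2}
  6. kckA  = {4,1,6,2}
  7. ckcA  = {0}
  8. ckckA = {5,3,0}
— saturated at 8

8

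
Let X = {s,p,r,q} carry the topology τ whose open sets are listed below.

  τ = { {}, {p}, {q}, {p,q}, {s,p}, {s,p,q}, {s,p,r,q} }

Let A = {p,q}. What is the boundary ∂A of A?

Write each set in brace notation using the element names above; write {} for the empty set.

open subsets of A: {}, {q}, {p}, {p,q}; so int(A) = {p,q}
closure: X∖int(X∖A) = X∖{} = {s,p,r,q}
∂A = {s,p,r,q} minus {p,q} = {s,r}

{s,r}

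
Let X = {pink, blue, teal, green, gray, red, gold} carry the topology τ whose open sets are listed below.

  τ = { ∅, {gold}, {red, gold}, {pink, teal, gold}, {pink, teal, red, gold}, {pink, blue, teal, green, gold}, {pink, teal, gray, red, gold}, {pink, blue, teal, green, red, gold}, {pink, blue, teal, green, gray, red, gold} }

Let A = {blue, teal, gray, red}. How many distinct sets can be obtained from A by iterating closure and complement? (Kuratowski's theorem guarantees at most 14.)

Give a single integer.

cl via duality: int({pink, green, gold}) = {gold}, so X∖{gold} = {pink, blue, teal, green, gray, red}
Write k for closure, c for complement:
  1. A     = {blue, teal, gray, red}
  2. kA    = {pink, blue, teal, green, gray, red}
  3. cA    = {pink, green, gold}
  4. ckA   = {gold}
  5. kcA   = {pink, blue, teal, green, gray, red, gold}
  6. ckcA  = ∅
applying k or c yields no new set

6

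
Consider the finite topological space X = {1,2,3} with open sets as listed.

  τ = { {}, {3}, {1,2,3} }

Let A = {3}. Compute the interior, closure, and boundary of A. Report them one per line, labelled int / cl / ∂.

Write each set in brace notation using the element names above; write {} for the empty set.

int(A) = {3}
cl(A)  = {1,2,3}
∂A     = {1,2}

opens ⊆ A: {}, {3}; union → int = {3}
complement {1,2}; its interior {}; cl(A) = X∖{} = {1,2,3}
boundary = {1,2,3} ∖ {3} = {1,2}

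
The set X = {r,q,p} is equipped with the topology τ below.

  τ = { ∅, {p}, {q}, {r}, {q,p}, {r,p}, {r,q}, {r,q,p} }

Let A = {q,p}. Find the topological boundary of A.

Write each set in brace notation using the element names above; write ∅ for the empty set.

interior: largest open inside A is {q,p} (from ∅, {q}, {p}, {q,p})
cl via duality: int({r}) = {r}, so X∖{r} = {q,p}
cl∖int = ∅

∅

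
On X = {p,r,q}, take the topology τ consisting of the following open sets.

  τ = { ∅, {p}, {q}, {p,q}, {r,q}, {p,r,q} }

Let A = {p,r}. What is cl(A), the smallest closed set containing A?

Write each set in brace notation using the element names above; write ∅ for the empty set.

complement {q}; its interior {q}; cl(A) = X∖{q} = {p,r}

{p,r}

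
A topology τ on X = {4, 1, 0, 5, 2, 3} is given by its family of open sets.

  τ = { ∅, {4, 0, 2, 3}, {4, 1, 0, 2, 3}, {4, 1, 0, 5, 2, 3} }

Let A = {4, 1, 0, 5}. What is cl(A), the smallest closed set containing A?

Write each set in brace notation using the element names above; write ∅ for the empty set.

{4, 1, 0, 5, 2, 3}

complement {2, 3}; its interior ∅; cl(A) = X∖∅ = {4, 1, 0, 5, 2, 3}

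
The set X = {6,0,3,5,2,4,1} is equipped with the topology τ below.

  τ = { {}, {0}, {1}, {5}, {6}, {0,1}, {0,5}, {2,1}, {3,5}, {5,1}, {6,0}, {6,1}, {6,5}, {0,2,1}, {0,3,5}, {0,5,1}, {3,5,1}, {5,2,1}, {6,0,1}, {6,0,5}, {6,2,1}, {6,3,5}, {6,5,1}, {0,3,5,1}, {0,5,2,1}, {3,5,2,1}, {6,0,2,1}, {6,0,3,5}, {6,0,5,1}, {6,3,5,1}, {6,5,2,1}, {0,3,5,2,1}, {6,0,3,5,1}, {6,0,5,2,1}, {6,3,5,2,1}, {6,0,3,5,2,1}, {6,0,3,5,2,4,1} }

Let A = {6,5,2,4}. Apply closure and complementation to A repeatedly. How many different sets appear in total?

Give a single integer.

10

X∖A={0,3,1}, int(X∖A)={0,1}, hence cl(A)={6,3,5,2,4}
Orbit (k=closure, c=complement):
  1. A     = {6,5,2,4}
  2. kA    = {6,3,5,2,4}
  3. cA    = {0,3,1}
  4. ckA   = {0,1}
  5. kcA   = {0,3,2,4,1}
  6. kckA  = {0,2,4,1}
  7. ckcA  = {6,5}
  8. ckckA = {6,3,5}
  9. kckcA = {6,3,5,4}
  10. ckckcA = {0,2,1}
(closed under both — stop)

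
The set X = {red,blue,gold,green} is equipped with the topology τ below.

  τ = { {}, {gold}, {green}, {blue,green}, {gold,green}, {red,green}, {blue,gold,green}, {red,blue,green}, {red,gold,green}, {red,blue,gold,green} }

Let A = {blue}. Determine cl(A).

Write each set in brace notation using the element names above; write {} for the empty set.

{blue}

closure: X∖int(X∖A) = X∖{red,gold,green} = {blue}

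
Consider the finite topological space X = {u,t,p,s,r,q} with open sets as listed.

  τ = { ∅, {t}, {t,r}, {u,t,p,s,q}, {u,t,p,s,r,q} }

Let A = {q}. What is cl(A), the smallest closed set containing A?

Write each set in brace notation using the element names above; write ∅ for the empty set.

cl via duality: int({u,t,p,s,r}) = {t,r}, so X∖{t,r} = {u,p,s,q}

{u,p,s,q}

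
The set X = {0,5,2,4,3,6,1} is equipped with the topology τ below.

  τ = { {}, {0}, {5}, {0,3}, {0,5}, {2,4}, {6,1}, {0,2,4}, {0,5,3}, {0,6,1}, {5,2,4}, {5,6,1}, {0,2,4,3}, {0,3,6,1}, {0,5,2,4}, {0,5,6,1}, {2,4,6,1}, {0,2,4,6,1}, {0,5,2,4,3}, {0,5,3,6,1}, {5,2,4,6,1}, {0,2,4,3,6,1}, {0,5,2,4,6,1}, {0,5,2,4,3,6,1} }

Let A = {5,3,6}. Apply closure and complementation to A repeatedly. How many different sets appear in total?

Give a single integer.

8

cl via duality: int({0,2,4,1}) = {0,2,4}, so X∖{0,2,4} = {5,3,6,1}
Write k for closure, c for complement:
  1. A     = {5,3,6}
  2. kA    = {5,3,6,1}
  3. cA    = {0,2,4,1}
  4. ckA   = {0,2,4}
  5. kcA   = {0,2,4,3,6,1}
  6. kckA  = {0,2,4,3}
  7. ckcA  = {5}
  8. ckckA = {5,6,1}
applying k or c yields no new set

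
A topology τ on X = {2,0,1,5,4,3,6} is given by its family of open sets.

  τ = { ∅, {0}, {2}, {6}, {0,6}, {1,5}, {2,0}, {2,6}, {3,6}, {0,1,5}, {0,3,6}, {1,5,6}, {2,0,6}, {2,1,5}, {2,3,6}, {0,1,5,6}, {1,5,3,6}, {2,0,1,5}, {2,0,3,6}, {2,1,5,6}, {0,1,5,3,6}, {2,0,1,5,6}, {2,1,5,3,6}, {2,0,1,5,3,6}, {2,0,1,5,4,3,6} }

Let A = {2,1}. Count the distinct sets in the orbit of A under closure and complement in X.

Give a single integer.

cl via duality: int({0,5,4,3,6}) = {0,3,6}, so X∖{0,3,6} = {2,1,5,4}
Write k for closure, c for complement:
  1. A     = {2,1}
  2. kA    = {2,1,5,4}
  3. cA    = {0,5,4,3,6}
  4. ckA   = {0,3,6}
  5. kcA   = {0,1,5,4,3,6}
  6. kckA  = {0,4,3,6}
  7. ckcA  = {2}
  8. ckckA = {2,1,5}
  9. kckcA = {2,4}
  10. ckckcA = {0,1,5,3,6}
applying k or c yields no new set

10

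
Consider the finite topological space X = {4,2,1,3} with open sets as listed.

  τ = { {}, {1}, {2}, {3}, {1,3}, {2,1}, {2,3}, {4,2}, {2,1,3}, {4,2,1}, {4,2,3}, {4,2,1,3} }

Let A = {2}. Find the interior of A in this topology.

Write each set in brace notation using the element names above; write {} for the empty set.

{2}

U open, U⊆A: {}, {2}. int(A) = ⋃ = {2}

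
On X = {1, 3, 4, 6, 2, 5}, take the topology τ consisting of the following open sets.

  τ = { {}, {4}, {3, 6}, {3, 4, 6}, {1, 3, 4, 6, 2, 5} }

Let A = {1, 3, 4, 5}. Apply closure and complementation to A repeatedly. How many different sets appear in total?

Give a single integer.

8

complement {6, 2}; its interior {}; cl(A) = X∖{} = {1, 3, 4, 6, 2, 5}
With k = closure, c = complement:
  1. A     = {1, 3, 4, 5}
  2. kA    = {1, 3, 4, 6, 2, 5}
  3. cA    = {6, 2}
  4. ckA   = {}
  5. kcA   = {1, 3, 6, 2, 5}
  6. ckcA  = {4}
  7. kckcA = {1, 4, 2, 5}
  8. ckckcA = {3, 6}
k, c of each give nothing new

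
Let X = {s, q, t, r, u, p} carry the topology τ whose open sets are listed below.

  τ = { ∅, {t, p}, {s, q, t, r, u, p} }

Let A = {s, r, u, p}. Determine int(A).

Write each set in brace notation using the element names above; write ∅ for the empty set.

opens ⊆ A: ∅; union → int = ∅

∅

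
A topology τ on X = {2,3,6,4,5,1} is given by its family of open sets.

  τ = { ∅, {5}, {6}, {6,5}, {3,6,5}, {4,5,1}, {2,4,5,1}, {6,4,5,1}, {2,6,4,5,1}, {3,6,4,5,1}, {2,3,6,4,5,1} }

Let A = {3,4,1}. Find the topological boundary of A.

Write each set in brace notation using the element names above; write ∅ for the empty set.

{2,3,4,1}

interior: largest open inside A is ∅ (from ∅)
cl via duality: int({2,6,5}) = {6,5}, so X∖{6,5} = {2,3,4,1}
cl∖int = {2,3,4,1}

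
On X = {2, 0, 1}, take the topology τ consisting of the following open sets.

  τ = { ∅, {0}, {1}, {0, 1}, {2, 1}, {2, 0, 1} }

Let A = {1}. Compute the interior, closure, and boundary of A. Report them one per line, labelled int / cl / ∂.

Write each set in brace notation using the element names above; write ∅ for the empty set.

U open, U⊆A: ∅, {1}. int(A) = ⋃ = {1}
X∖A={2, 0}, int(X∖A)={0}, hence cl(A)={2, 1}
∂A: remove int from cl → {2}

int(A) = {1}
cl(A)  = {2, 1}
∂A     = {2}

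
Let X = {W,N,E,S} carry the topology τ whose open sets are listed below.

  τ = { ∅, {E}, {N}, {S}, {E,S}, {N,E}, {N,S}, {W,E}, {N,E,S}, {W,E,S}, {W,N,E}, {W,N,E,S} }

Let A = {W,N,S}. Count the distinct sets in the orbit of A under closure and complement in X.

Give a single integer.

4

complement {E}; its interior {E}; cl(A) = X∖{E} = {W,N,S}
With k = closure, c = complement:
  1. A     = {W,N,S}
  2. cA    = {E}
  3. kcA   = {W,E}
  4. ckcA  = {N,S}
k, c of each give nothing new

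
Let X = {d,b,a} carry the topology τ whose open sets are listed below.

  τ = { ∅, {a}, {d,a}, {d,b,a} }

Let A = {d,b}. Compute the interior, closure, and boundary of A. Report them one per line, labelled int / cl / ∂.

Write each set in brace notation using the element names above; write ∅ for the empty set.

int(A) = ∅
cl(A)  = {d,b}
∂A     = {d,b}

opens ⊆ A: ∅; union → int = ∅
complement {a}; its interior {a}; cl(A) = X∖{a} = {d,b}
boundary = {d,b} ∖ ∅ = {d,b}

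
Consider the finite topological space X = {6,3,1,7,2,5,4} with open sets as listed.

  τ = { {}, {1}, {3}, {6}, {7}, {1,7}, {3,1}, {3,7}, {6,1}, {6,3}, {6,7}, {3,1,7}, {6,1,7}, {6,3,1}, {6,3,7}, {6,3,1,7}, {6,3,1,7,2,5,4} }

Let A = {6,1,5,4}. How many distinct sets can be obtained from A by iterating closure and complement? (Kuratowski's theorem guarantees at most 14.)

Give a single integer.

closure: X∖int(X∖A) = X∖{3,7} = {6,1,2,5,4}
Let k=closure and c=complement:
  1. A     = {6,1,5,4}
  2. kA    = {6,1,2,5,4}
  3. cA    = {3,7,2}
  4. ckA   = {3,7}
  5. kcA   = {3,7,2,5,4}
  6. ckcA  = {6,1}
— saturated at 6

6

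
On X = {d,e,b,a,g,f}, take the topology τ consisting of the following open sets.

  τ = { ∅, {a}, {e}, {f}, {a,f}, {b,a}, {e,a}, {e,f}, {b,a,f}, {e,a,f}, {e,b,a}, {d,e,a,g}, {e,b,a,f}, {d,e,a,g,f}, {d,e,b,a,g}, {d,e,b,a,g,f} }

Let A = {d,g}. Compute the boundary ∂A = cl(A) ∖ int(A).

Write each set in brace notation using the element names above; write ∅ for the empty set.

U open, U⊆A: ∅. int(A) = ⋃ = ∅
X∖A={e,b,a,f}, int(X∖A)={e,b,a,f}, hence cl(A)={d,g}
∂A: remove int from cl → {d,g}

{d,g}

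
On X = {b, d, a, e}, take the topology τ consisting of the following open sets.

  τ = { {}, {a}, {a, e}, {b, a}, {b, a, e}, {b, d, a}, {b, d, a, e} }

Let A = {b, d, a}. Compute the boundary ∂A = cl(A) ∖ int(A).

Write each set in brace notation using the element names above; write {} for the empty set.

{e}

open subsets of A: {}, {a}, {b, a}, {b, d, a}; so int(A) = {b, d, a}
closure: X∖int(X∖A) = X∖{} = {b, d, a, e}
∂A = {b, d, a, e} minus {b, d, a} = {e}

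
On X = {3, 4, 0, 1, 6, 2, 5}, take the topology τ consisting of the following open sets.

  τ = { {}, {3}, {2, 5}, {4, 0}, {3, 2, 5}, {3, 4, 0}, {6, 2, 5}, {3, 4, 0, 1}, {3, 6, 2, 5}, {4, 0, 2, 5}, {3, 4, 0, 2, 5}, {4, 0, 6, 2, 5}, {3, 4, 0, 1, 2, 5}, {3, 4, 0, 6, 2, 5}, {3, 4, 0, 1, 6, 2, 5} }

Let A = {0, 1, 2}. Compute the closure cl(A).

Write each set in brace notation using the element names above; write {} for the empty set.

{4, 0, 1, 6, 2, 5}

closure: X∖int(X∖A) = X∖{3} = {4, 0, 1, 6, 2, 5}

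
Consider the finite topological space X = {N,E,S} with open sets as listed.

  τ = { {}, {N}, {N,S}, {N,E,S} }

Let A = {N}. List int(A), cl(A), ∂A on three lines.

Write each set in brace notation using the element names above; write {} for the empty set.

int(A) = {N}
cl(A)  = {N,E,S}
∂A     = {E,S}

open subsets of A: {}, {N}; so int(A) = {N}
closure: X∖int(X∖A) = X∖{} = {N,E,S}
∂A = {N,E,S} minus {N} = {E,S}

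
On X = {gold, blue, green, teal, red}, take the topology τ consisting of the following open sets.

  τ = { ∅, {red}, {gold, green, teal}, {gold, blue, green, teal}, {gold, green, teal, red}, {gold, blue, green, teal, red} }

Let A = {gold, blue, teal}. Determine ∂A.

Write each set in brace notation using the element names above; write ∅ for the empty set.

{gold, blue, green, teal}

opens ⊆ A: ∅; union → int = ∅
complement {green, red}; its interior {red}; cl(A) = X∖{red} = {gold, blue, green, teal}
boundary = {gold, blue, green, teal} ∖ ∅ = {gold, blue, green, teal}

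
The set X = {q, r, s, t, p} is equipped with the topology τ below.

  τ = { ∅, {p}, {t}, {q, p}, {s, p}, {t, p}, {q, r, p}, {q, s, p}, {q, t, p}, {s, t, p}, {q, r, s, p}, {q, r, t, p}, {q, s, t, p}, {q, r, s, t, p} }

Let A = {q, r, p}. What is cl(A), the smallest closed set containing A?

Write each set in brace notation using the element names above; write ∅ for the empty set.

closure: X∖int(X∖A) = X∖{t} = {q, r, s, p}

{q, r, s, p}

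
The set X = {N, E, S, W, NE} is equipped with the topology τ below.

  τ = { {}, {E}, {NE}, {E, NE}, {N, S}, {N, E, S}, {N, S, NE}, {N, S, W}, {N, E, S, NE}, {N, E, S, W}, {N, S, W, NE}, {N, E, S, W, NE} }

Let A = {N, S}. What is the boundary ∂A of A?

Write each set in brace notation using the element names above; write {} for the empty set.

U open, U⊆A: {}, {N, S}. int(A) = ⋃ = {N, S}
X∖A={E, W, NE}, int(X∖A)={E, NE}, hence cl(A)={N, S, W}
∂A: remove int from cl → {W}

{W}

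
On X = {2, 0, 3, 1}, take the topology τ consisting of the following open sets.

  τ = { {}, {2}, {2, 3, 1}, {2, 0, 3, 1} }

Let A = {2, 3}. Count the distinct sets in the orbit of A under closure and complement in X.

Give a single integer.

complement {0, 1}; its interior {}; cl(A) = X∖{} = {2, 0, 3, 1}
With k = closure, c = complement:
  1. A     = {2, 3}
  2. kA    = {2, 0, 3, 1}
  3. cA    = {0, 1}
  4. ckA   = {}
  5. kcA   = {0, 3, 1}
  6. ckcA  = {2}
k, c of each give nothing new

6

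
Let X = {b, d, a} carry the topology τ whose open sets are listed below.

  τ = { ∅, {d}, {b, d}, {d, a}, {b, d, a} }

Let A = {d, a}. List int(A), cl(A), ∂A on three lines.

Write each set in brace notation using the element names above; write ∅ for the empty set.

int(A) = {d, a}
cl(A)  = {b, d, a}
∂A     = {b}

U open, U⊆A: ∅, {d}, {d, a}. int(A) = ⋃ = {d, a}
X∖A={b}, int(X∖A)=∅, hence cl(A)={b, d, a}
∂A: remove int from cl → {b}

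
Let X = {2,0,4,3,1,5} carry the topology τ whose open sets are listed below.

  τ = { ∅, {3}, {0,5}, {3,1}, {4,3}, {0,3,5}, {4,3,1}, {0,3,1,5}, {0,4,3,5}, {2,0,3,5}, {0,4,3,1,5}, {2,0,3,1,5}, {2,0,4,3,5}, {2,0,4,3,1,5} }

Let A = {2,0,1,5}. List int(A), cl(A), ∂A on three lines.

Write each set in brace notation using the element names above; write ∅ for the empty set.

int(A) = {0,5}
cl(A)  = {2,0,1,5}
∂A     = {2,1}

opens ⊆ A: ∅, {0,5}; union → int = {0,5}
complement {4,3}; its interior {4,3}; cl(A) = X∖{4,3} = {2,0,1,5}
boundary = {2,0,1,5} ∖ {0,5} = {2,1}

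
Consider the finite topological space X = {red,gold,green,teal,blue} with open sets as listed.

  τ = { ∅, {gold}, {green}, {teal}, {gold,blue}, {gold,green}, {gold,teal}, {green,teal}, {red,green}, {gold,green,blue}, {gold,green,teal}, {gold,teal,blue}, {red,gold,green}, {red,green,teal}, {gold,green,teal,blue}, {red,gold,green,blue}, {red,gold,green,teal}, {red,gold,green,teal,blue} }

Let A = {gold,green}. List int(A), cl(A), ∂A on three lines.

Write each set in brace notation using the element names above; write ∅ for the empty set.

int(A) = {gold,green}
cl(A)  = {red,gold,green,blue}
∂A     = {red,blue}

opens ⊆ A: ∅, {gold}, {green}, {gold,green}; union → int = {gold,green}
complement {red,teal,blue}; its interior {teal}; cl(A) = X∖{teal} = {red,gold,green,blue}
boundary = {red,gold,green,blue} ∖ {gold,green} = {red,blue}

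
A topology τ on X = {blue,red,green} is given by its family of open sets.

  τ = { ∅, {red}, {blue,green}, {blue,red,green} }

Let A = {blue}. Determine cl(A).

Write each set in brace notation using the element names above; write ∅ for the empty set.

complement {red,green}; its interior {red}; cl(A) = X∖{red} = {blue,green}

{blue,green}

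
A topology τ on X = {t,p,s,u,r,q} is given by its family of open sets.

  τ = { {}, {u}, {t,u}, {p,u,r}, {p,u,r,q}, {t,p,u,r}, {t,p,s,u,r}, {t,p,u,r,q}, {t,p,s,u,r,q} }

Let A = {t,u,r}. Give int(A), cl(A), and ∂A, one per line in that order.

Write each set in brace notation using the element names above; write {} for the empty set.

int(A) = {t,u}
cl(A)  = {t,p,s,u,r,q}
∂A     = {p,s,r,q}

U open, U⊆A: {}, {u}, {t,u}. int(A) = ⋃ = {t,u}
X∖A={p,s,q}, int(X∖A)={}, hence cl(A)={t,p,s,u,r,q}
∂A: remove int from cl → {p,s,r,q}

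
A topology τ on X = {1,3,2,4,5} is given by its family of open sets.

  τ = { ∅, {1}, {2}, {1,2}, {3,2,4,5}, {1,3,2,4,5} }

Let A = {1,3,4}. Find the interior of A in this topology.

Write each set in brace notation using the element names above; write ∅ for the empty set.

{1}

opens ⊆ A: ∅, {1}; union → int = {1}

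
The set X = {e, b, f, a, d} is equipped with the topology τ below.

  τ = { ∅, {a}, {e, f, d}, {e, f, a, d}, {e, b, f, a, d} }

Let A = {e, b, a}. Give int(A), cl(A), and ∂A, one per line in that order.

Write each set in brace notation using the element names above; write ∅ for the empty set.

interior: largest open inside A is {a} (from ∅, {a})
cl via duality: int({f, d}) = ∅, so X∖∅ = {e, b, f, a, d}
cl∖int = {e, b, f, d}

int(A) = {a}
cl(A)  = {e, b, f, a, d}
∂A     = {e, b, f, d}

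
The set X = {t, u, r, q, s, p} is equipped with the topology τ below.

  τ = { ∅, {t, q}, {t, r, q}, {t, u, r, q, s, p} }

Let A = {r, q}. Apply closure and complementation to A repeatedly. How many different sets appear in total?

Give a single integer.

4

complement {t, u, s, p}; its interior ∅; cl(A) = X∖∅ = {t, u, r, q, s, p}
With k = closure, c = complement:
  1. A     = {r, q}
  2. kA    = {t, u, r, q, s, p}
  3. cA    = {t, u, s, p}
  4. ckA   = ∅
k, c of each give nothing new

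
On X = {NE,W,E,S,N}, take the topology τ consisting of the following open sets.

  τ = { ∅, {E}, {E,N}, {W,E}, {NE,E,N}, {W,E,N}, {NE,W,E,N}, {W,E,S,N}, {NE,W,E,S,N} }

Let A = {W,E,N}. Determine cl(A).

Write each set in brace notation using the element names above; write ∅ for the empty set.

cl via duality: int({NE,S}) = ∅, so X∖∅ = {NE,W,E,S,N}

{NE,W,E,S,N}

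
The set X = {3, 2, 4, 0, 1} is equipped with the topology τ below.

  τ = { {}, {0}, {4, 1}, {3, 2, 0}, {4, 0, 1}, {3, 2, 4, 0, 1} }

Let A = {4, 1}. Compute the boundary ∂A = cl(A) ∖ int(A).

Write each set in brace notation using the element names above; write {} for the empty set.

interior: largest open inside A is {4, 1} (from {}, {4, 1})
cl via duality: int({3, 2, 0}) = {3, 2, 0}, so X∖{3, 2, 0} = {4, 1}
cl∖int = {}

{}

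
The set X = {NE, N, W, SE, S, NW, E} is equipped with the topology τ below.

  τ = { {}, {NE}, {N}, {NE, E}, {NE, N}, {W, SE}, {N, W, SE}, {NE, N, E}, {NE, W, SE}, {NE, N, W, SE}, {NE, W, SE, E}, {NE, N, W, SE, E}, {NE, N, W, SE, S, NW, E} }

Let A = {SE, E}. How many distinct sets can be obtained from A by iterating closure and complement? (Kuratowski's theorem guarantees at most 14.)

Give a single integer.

cl via duality: int({NE, N, W, S, NW}) = {NE, N}, so X∖{NE, N} = {W, SE, S, NW, E}
Write k for closure, c for complement:
  1. A     = {SE, E}
  2. kA    = {W, SE, S, NW, E}
  3. cA    = {NE, N, W, S, NW}
  4. ckA   = {NE, N}
  5. kcA   = {NE, N, W, SE, S, NW, E}
  6. kckA  = {NE, N, S, NW, E}
  7. ckcA  = {}
  8. ckckA = {W, SE}
  9. kckckA = {W, SE, S, NW}
  10. ckckckA = {NE, N, E}
applying k or c yields no new set

10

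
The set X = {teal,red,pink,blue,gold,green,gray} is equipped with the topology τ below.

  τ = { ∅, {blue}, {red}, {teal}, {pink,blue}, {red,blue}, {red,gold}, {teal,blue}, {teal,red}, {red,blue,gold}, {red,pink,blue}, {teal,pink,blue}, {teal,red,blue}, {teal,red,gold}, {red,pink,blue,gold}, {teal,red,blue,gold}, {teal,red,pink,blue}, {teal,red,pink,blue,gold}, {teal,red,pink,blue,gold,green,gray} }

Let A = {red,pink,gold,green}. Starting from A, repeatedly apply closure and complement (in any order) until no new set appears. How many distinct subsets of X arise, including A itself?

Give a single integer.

8

complement {teal,blue,gray}; its interior {teal,blue}; cl(A) = X∖{teal,blue} = {red,pink,gold,green,gray}
With k = closure, c = complement:
  1. A     = {red,pink,gold,green}
  2. kA    = {red,pink,gold,green,gray}
  3. cA    = {teal,blue,gray}
  4. ckA   = {teal,blue}
  5. kcA   = {teal,pink,blue,green,gray}
  6. ckcA  = {red,gold}
  7. kckcA = {red,gold,green,gray}
  8. ckckcA = {teal,pink,blue}
k, c of each give nothing new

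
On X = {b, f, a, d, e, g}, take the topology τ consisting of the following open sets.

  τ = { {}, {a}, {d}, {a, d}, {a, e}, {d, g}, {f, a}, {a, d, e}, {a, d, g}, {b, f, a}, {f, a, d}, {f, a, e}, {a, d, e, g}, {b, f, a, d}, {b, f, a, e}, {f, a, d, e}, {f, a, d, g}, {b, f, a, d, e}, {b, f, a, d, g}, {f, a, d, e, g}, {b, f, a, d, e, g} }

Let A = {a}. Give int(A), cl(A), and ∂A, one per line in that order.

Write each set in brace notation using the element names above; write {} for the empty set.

interior: largest open inside A is {a} (from {}, {a})
cl via duality: int({b, f, d, e, g}) = {d, g}, so X∖{d, g} = {b, f, a, e}
cl∖int = {b, f, e}

int(A) = {a}
cl(A)  = {b, f, a, e}
∂A     = {b, f, e}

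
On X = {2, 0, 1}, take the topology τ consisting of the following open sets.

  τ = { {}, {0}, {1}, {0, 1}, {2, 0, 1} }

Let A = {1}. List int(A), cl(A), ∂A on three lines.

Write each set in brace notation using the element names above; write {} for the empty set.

opens ⊆ A: {}, {1}; union → int = {1}
complement {2, 0}; its interior {0}; cl(A) = X∖{0} = {2, 1}
boundary = {2, 1} ∖ {1} = {2}

int(A) = {1}
cl(A)  = {2, 1}
∂A     = {2}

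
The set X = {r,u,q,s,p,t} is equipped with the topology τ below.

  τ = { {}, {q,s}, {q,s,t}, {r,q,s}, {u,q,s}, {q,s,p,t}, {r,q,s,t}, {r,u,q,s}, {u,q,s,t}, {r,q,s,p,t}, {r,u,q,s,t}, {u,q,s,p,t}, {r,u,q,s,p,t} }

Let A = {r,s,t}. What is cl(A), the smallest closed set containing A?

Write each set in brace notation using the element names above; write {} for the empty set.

{r,u,q,s,p,t}

cl via duality: int({u,q,p}) = {}, so X∖{} = {r,u,q,s,p,t}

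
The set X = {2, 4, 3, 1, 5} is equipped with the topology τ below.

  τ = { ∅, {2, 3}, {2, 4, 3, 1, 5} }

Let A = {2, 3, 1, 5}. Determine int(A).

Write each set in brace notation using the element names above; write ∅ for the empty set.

{2, 3}

interior: largest open inside A is {2, 3} (from ∅, {2, 3})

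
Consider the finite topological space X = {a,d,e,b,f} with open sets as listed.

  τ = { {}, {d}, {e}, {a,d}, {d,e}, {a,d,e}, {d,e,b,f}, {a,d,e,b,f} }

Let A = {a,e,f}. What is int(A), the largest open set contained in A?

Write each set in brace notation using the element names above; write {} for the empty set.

{e}

U open, U⊆A: {}, {e}. int(A) = ⋃ = {e}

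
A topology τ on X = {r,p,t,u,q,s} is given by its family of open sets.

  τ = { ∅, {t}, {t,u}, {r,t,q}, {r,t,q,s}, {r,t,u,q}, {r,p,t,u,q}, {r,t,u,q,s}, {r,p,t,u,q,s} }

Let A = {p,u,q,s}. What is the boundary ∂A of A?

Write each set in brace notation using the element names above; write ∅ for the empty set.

{r,p,u,q,s}

U open, U⊆A: ∅. int(A) = ⋃ = ∅
X∖A={r,t}, int(X∖A)={t}, hence cl(A)={r,p,u,q,s}
∂A: remove int from cl → {r,p,u,q,s}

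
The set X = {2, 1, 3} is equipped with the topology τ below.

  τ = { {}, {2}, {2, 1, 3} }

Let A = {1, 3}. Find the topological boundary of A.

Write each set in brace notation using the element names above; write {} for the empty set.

{1, 3}

open subsets of A: {}; so int(A) = {}
closure: X∖int(X∖A) = X∖{2} = {1, 3}
∂A = {1, 3} minus {} = {1, 3}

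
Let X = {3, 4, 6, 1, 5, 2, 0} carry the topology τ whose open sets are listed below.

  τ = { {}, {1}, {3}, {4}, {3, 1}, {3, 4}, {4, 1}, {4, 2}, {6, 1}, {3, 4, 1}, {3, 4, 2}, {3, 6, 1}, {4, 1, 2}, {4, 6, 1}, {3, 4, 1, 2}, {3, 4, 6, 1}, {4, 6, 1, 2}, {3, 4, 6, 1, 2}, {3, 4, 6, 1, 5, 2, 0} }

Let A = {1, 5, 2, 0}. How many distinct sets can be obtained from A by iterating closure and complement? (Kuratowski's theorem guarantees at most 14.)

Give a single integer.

X∖A={3, 4, 6}, int(X∖A)={3, 4}, hence cl(A)={6, 1, 5, 2, 0}
Orbit (k=closure, c=complement):
  1. A     = {1, 5, 2, 0}
  2. kA    = {6, 1, 5, 2, 0}
  3. cA    = {3, 4, 6}
  4. ckA   = {3, 4}
  5. kcA   = {3, 4, 6, 5, 2, 0}
  6. kckA  = {3, 4, 5, 2, 0}
  7. ckcA  = {1}
  8. ckckA = {6, 1}
  9. kckcA = {6, 1, 5, 0}
  10. ckckcA = {3, 4, 2}
(closed under both — stop)

10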